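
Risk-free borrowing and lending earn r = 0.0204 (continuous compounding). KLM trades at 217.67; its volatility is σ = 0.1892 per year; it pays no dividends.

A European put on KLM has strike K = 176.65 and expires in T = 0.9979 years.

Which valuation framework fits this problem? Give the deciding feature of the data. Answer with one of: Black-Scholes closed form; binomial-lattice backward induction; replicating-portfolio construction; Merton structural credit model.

Key observation: the instrument is a plain European put (strike 176.65) on a lognormal asset; the exact continuous-time formula applies directly.

framework: Black-Scholes closed form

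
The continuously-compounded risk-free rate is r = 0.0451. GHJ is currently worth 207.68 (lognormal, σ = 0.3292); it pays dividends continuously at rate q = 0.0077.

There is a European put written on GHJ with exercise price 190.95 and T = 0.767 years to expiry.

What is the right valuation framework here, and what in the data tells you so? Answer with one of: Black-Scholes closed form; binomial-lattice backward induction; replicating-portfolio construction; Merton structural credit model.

framework: Black-Scholes closed form

Key observation: a European claim on GHJ (strike 190.95) — a lognormal (GBM) underlying with constant rate and volatility — has an exact closed-form value; no lattice or capital structure is involved.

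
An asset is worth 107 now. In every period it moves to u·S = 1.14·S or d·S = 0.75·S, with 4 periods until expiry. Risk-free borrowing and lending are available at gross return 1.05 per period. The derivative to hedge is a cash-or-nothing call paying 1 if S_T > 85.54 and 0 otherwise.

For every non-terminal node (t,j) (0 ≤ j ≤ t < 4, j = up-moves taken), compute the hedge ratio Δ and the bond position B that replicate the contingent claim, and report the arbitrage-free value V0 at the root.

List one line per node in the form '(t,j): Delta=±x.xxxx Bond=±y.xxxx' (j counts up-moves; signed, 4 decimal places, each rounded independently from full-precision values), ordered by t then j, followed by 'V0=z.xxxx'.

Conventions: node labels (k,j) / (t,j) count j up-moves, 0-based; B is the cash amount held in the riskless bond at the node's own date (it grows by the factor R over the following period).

(0,0): Delta=0.0085 Bond=-0.2736
(1,0): Delta=0.0171 Bond=-0.9830
(1,1): Delta=0.0068 Bond=-0.0786
(2,0): Delta=0.0000 Bond=0.0000
(2,1): Delta=0.0205 Bond=-1.3418
(2,2): Delta=0.0041 Bond=0.2952
(3,0): Delta=0.0000 Bond=0.0000
(3,1): Delta=0.0000 Bond=0.0000
(3,2): Delta=0.0246 Bond=-1.8315
(3,3): Delta=0.0000 Bond=0.9524
V0=0.6337

Arbitrage-free pricing uses the up-move probability p* = (R−d)/(u−d) = 0.7692, discounting each step at R = 1.05.
Expiry values: V(4,0)=0.0000, V(4,1)=0.0000, V(4,2)=0.0000, V(4,3)=1.0000, V(4,4)=1.0000
(3,0): S=45.1406. Δ = (V_up−V_dn)/(S_up−S_dn) = (0.0000−0.0000)/(51.4603−33.8555) = 0.0000. V = [p*·0.0000 + (1−p*)·0.0000]/1.05 = 0.0000. B = V − Δ·S = 0.0000.
(3,1): S=68.6137. Δ = (V_up−V_dn)/(S_up−S_dn) = (0.0000−0.0000)/(78.2197−51.4603) = 0.0000. V = [p*·0.0000 + (1−p*)·0.0000]/1.05 = 0.0000. B = V − Δ·S = 0.0000.
(3,2): S=104.2929. Δ = (V_up−V_dn)/(S_up−S_dn) = (1.0000−0.0000)/(118.8939−78.2197) = 0.0246. V = [p*·1.0000 + (1−p*)·0.0000]/1.05 = 0.7326. B = V − Δ·S = -1.8315.
(3,3): S=158.5252. Δ = (V_up−V_dn)/(S_up−S_dn) = (1.0000−1.0000)/(180.7187−118.8939) = 0.0000. V = [p*·1.0000 + (1−p*)·1.0000]/1.05 = 0.9524. B = V − Δ·S = 0.9524.
(2,0): S=60.1875. Δ = (V_up−V_dn)/(S_up−S_dn) = (0.0000−0.0000)/(68.6137−45.1406) = 0.0000. V = [p*·0.0000 + (1−p*)·0.0000]/1.05 = 0.0000. B = V − Δ·S = 0.0000.
(2,1): S=91.4850. Δ = (V_up−V_dn)/(S_up−S_dn) = (0.7326−0.0000)/(104.2929−68.6137) = 0.0205. V = [p*·0.7326 + (1−p*)·0.0000]/1.05 = 0.5367. B = V − Δ·S = -1.3418.
(2,2): S=139.0572. Δ = (V_up−V_dn)/(S_up−S_dn) = (0.9524−0.7326)/(158.5252−104.2929) = 0.0041. V = [p*·0.9524 + (1−p*)·0.7326]/1.05 = 0.8587. B = V − Δ·S = 0.2952.
(1,0): S=80.2500. Δ = (V_up−V_dn)/(S_up−S_dn) = (0.5367−0.0000)/(91.4850−60.1875) = 0.0171. V = [p*·0.5367 + (1−p*)·0.0000]/1.05 = 0.3932. B = V − Δ·S = -0.9830.
(1,1): S=121.9800. Δ = (V_up−V_dn)/(S_up−S_dn) = (0.8587−0.5367)/(139.0572−91.4850) = 0.0068. V = [p*·0.8587 + (1−p*)·0.5367]/1.05 = 0.7471. B = V − Δ·S = -0.0786.
(0,0): S=107.0000. Δ = (V_up−V_dn)/(S_up−S_dn) = (0.7471−0.3932)/(121.9800−80.2500) = 0.0085. V = [p*·0.7471 + (1−p*)·0.3932]/1.05 = 0.6337. B = V − Δ·S = -0.2736.
Check: Δ(0,0)·S0 + B(0,0) = 0.6337 = V0.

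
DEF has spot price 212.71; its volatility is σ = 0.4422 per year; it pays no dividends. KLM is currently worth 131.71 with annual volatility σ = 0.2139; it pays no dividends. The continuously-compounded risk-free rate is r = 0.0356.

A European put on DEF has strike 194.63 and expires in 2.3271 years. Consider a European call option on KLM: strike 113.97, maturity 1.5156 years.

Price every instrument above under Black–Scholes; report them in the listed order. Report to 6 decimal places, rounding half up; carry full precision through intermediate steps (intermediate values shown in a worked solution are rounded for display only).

price(DEF put K=194.63) = 36.567825
price(KLM call K=113.97) = 27.794826

[DEF put K=194.63]
σ√T = 0.4422·√2.3271 = 0.674569
d₁ = (ln(S/K) + (r+σ²/2)T) / (σ√T) = (ln(212.71/194.63) + (0.0356+0.4422²/2)·2.3271) / 0.674569 = (0.088829 + 0.310366) / 0.674569 = 0.591779
d₂ = d₁ − σ√T = 0.591779 − 0.674569 = -0.082790
e^{−rT} = 0.920494
N(−d₁) = 0.276999,  N(−d₂) = 0.532991
price = K·e^{−rT}·N(−d₂) − S·N(−d₁) = 95.488338 − 58.920513 = 36.567825
[KLM call K=113.97]
σ√T = 0.2139·√1.5156 = 0.263332
d₁ = (ln(S/K) + (r+σ²/2)T) / (σ√T) = (ln(131.71/113.97) + (0.0356+0.2139²/2)·1.5156) / 0.263332 = (0.144667 + 0.088627) / 0.263332 = 0.885934
d₂ = d₁ − σ√T = 0.885934 − 0.263332 = 0.622602
e^{−rT} = 0.947474
N(d₁) = 0.812173,  N(d₂) = 0.733227
price = S·N(d₁) − K·e^{−rT}·N(d₂) = 106.971359 − 79.176533 = 27.794826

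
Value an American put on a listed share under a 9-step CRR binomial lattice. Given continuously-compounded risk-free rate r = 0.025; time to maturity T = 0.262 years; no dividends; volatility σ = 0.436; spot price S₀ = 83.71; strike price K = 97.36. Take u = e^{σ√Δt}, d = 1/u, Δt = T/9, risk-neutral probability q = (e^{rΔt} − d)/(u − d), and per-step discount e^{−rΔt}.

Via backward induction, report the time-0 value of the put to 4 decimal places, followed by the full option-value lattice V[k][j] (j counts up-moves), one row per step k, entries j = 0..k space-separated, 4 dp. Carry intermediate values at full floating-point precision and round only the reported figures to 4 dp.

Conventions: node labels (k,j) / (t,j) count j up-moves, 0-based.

price = 16.4253
tree:
16.4253
20.7461 11.8856
25.4742 15.7827 7.7867
30.3938 20.3155 11.0180 4.3849
35.1947 25.2854 15.0960 6.7268 1.9175
39.6513 30.3938 19.9271 10.0152 3.2632 0.4989
43.7885 35.1947 25.2222 14.3635 5.4370 0.9719 0.0000
47.6291 39.6513 30.3938 19.6512 8.7993 1.8934 0.0000 0.0000
51.1943 43.7885 35.1947 25.2222 13.6500 3.6884 0.0000 0.0000 0.0000
54.5040 47.6291 39.6513 30.3938 19.6512 7.1853 0.0000 0.0000 0.0000 0.0000

Δt=0.02911, u=1.07723, d=0.92831, q=0.48630, disc=e^(-rΔt)=0.99927
k=9 terminal: V=max(K-S,0) → 54.5040 47.6291 39.6513 30.3938 19.6512 7.1853 0.0000 0.0000 0.0000 0.0000
k=8: j=0 S=46.1657 intr=51.1943 cont=51.1235 V=51.1943[EX]; j=1 S=53.5715 intr=43.7885 cont=43.7177 V=43.7885[EX]; j=2 S=62.1653 intr=35.1947 cont=35.1238 V=35.1947[EX]; j=3 S=72.1378 intr=25.2222 cont=25.1514 V=25.2222[EX]; j=4 S=83.7100 intr=13.6500 cont=13.5792 V=13.6500[EX]; j=5 S=97.1386 intr=0.2214 cont=3.6884 V=3.6884[hold]; j=6 S=112.7214 intr=0.0000 cont=0.0000 V=0.0000[hold]; j=7 S=130.8040 intr=0.0000 cont=0.0000 V=0.0000[hold]; j=8 S=151.7873 intr=0.0000 cont=0.0000 V=0.0000[hold]
k=7: j=0 S=49.7309 intr=47.6291 cont=47.5582 V=47.6291[EX]; j=1 S=57.7087 intr=39.6513 cont=39.5805 V=39.6513[EX]; j=2 S=66.9662 intr=30.3938 cont=30.3230 V=30.3938[EX]; j=3 S=77.7088 intr=19.6512 cont=19.5804 V=19.6512[EX]; j=4 S=90.1747 intr=7.1853 cont=8.7993 V=8.7993[hold]; j=5 S=104.6403 intr=0.0000 cont=1.8934 V=1.8934[hold]; j=6 S=121.4266 intr=0.0000 cont=0.0000 V=0.0000[hold]; j=7 S=140.9056 intr=0.0000 cont=0.0000 V=0.0000[hold]
k=6: j=0 S=53.5715 intr=43.7885 cont=43.7177 V=43.7885[EX]; j=1 S=62.1653 intr=35.1947 cont=35.1238 V=35.1947[EX]; j=2 S=72.1378 intr=25.2222 cont=25.1514 V=25.2222[EX]; j=3 S=83.7100 intr=13.6500 cont=14.3635 V=14.3635[hold]; j=4 S=97.1386 intr=0.2214 cont=5.4370 V=5.4370[hold]; j=5 S=112.7214 intr=0.0000 cont=0.9719 V=0.9719[hold]; j=6 S=130.8040 intr=0.0000 cont=0.0000 V=0.0000[hold]
k=5: j=0 S=57.7087 intr=39.6513 cont=39.5805 V=39.6513[EX]; j=1 S=66.9662 intr=30.3938 cont=30.3230 V=30.3938[EX]; j=2 S=77.7088 intr=19.6512 cont=19.9271 V=19.9271[hold]; j=3 S=90.1747 intr=7.1853 cont=10.0152 V=10.0152[hold]; j=4 S=104.6403 intr=0.0000 cont=3.2632 V=3.2632[hold]; j=5 S=121.4266 intr=0.0000 cont=0.4989 V=0.4989[hold]
k=4: j=0 S=62.1653 intr=35.1947 cont=35.1238 V=35.1947[EX]; j=1 S=72.1378 intr=25.2222 cont=25.2854 V=25.2854[hold]; j=2 S=83.7100 intr=13.6500 cont=15.0960 V=15.0960[hold]; j=3 S=97.1386 intr=0.2214 cont=6.7268 V=6.7268[hold]; j=4 S=112.7214 intr=0.0000 cont=1.9175 V=1.9175[hold]
k=3: j=0 S=66.9662 intr=30.3938 cont=30.3537 V=30.3938[EX]; j=1 S=77.7088 intr=19.6512 cont=20.3155 V=20.3155[hold]; j=2 S=90.1747 intr=7.1853 cont=11.0180 V=11.0180[hold]; j=3 S=104.6403 intr=0.0000 cont=4.3849 V=4.3849[hold]
k=2: j=0 S=72.1378 intr=25.2222 cont=25.4742 V=25.4742[hold]; j=1 S=83.7100 intr=13.6500 cont=15.7827 V=15.7827[hold]; j=2 S=97.1386 intr=0.2214 cont=7.7867 V=7.7867[hold]
k=1: j=0 S=77.7088 intr=19.6512 cont=20.7461 V=20.7461[hold]; j=1 S=90.1747 intr=7.1853 cont=11.8856 V=11.8856[hold]
k=0: j=0 S=83.7100 intr=13.6500 cont=16.4253 V=16.4253[hold]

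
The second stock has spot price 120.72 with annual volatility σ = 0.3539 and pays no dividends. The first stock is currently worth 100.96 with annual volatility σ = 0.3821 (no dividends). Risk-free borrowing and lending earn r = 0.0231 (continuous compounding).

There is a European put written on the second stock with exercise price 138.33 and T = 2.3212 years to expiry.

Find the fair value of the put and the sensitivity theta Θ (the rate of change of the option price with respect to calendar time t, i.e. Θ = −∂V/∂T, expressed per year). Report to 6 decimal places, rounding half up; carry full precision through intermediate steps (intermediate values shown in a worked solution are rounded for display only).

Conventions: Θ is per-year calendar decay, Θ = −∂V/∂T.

price = 32.259331
Θ = -3.545474

σ√T = 0.3539·√2.3212 = 0.539184
d₁ = (ln(S/K) + (r+σ²/2)T) / (σ√T) = (ln(120.72/138.33) + (0.0231+0.3539²/2)·2.3212) / 0.539184 = (-0.136168 + 0.198979) / 0.539184 = 0.116493
d₂ = d₁ − σ√T = 0.116493 − 0.539184 = -0.422691
e^{−rT} = 0.947792
N(−d₁) = 0.453631,  N(−d₂) = 0.663740
Put price V = K·e^{−rT}·N(−d₂) − S·N(−d₁) = 87.021668 − 54.762338 = 32.259331
φ(d₁) = (1/√(2π))·e^{−d₁²/2} = 0.396245
Θ = −S·φ(d₁)·σ/(2√T) + r·K·e^{−rT}·N(−d₂) = −5.555674 + 2.010201 = -3.545474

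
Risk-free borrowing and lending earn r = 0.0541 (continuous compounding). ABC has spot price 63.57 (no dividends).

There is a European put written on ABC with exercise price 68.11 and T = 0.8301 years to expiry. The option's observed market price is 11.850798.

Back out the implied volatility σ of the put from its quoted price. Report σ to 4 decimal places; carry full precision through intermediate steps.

At σ = 0.4766 the Black–Scholes value reproduces the quote:
σ√T = 0.4766·√0.8301 = 0.434229
d₁ = (ln(S/K) + (r+σ²/2)T) / (σ√T) = (ln(63.57/68.11) + (0.0541+0.4766²/2)·0.8301) / 0.434229 = (-0.068982 + 0.139186) / 0.434229 = 0.161674
d₂ = d₁ − σ√T = 0.161674 − 0.434229 = -0.272555
e^{−rT} = 0.956085
N(−d₁) = 0.435781,  N(−d₂) = 0.607402
V = K·e^{−rT}·N(−d₂) − S·N(−d₁) = 39.553414 − 27.702616 = 11.850798 (matching the quote); vega is positive throughout, so no other σ reproduces this price

sigma = 0.4766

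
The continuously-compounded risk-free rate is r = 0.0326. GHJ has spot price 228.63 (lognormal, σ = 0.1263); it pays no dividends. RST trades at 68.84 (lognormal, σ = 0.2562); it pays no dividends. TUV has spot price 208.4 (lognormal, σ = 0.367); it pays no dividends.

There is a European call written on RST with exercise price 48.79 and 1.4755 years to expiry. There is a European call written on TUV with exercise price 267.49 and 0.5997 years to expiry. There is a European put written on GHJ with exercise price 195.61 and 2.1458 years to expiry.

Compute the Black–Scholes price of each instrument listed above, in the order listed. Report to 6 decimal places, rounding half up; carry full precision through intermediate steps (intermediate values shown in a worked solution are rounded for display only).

[RST call K=48.79]
σ√T = 0.2562·√1.4755 = 0.311207
d₁ = (ln(S/K) + (r+σ²/2)T) / (σ√T) = (ln(68.84/48.79) + (0.0326+0.2562²/2)·1.4755) / 0.311207 = (0.344260 + 0.096526) / 0.311207 = 1.416377
d₂ = d₁ − σ√T = 1.416377 − 0.311207 = 1.105170
e^{−rT} = 0.953037
N(d₁) = 0.921667,  N(d₂) = 0.865457
price = S·N(d₁) − K·e^{−rT}·N(d₂) = 63.447581 − 40.242615 = 23.204965
[TUV call K=267.49]
σ√T = 0.367·√0.5997 = 0.284206
d₁ = (ln(S/K) + (r+σ²/2)T) / (σ√T) = (ln(208.4/267.49) + (0.0326+0.367²/2)·0.5997) / 0.284206 = (-0.249623 + 0.059937) / 0.284206 = -0.667425
d₂ = d₁ − σ√T = -0.667425 − 0.284206 = -0.951631
e^{−rT} = 0.980640
N(d₁) = 0.252250,  N(d₂) = 0.170642
price = S·N(d₁) − K·e^{−rT}·N(d₂) = 52.568965 − 44.761344 = 7.807622
[GHJ put K=195.61]
σ√T = 0.1263·√2.1458 = 0.185011
d₁ = (ln(S/K) + (r+σ²/2)T) / (σ√T) = (ln(228.63/195.61) + (0.0326+0.1263²/2)·2.1458) / 0.185011 = (0.155982 + 0.087068) / 0.185011 = 1.313703
d₂ = d₁ − σ√T = 1.313703 − 0.185011 = 1.128692
e^{−rT} = 0.932438
N(−d₁) = 0.094473,  N(−d₂) = 0.129514
price = K·e^{−rT}·N(−d₂) − S·N(−d₁) = 23.622578 − 21.599381 = 2.023197

price(RST call K=48.79) = 23.204965
price(TUV call K=267.49) = 7.807622
price(GHJ put K=195.61) = 2.023197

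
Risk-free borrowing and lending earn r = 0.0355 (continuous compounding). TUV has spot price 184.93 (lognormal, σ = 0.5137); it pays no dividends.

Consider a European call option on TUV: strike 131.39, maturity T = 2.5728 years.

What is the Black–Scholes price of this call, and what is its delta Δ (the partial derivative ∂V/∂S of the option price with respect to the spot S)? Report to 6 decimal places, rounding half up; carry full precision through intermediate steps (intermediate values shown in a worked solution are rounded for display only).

price = 87.325459
Δ = 0.825791

σ√T = 0.5137·√2.5728 = 0.823972
d₁ = (ln(S/K) + (r+σ²/2)T) / (σ√T) = (ln(184.93/131.39) + (0.0355+0.5137²/2)·2.5728) / 0.823972 = (0.341807 + 0.430800) / 0.823972 = 0.937661
d₂ = d₁ − σ√T = 0.937661 − 0.823972 = 0.113689
e^{−rT} = 0.912712
N(d₁) = 0.825791,  N(d₂) = 0.545258
Call price V = S·N(d₁) − K·e^{−rT}·N(d₂) = 152.713485 − 65.388026 = 87.325459
Δ = N(d₁) = 0.825791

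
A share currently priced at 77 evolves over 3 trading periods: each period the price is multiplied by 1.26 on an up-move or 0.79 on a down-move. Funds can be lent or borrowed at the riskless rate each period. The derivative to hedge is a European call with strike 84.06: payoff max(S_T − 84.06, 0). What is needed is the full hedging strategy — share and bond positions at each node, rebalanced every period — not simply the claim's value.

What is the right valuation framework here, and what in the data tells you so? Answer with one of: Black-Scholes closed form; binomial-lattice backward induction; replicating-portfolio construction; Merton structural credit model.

Key observation: the mandate to exhibit the hedge at every date and state singles out the replicating-portfolio construction on the 3-period tree with factors 1.26 and 0.79 from 77.

framework: replicating-portfolio construction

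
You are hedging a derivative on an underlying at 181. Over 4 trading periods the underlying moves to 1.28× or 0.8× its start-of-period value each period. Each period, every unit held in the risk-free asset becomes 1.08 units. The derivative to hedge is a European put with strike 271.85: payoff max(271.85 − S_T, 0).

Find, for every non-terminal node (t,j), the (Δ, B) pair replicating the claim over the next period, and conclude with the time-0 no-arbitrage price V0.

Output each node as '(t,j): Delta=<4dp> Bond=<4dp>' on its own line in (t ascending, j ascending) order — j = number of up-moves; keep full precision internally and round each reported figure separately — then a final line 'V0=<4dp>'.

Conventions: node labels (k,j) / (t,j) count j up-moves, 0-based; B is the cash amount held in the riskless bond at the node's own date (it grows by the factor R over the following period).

Risk-neutral probability p* = (R−d)/(u−d) = (1.08−0.8)/(1.28−0.8) = 0.5833.
Expiry values: V(4,0)=197.7124, V(4,1)=153.2298, V(4,2)=82.0577, V(4,3)=0.0000, V(4,4)=0.0000
Node (3,0) S=92.6720: V=(p*·153.2298+(1−p*)·197.7124)/1.08=159.0410; Δ=(153.2298−197.7124)/(118.6202−74.1376)=-1.0000; B=V−Δ·S=251.7130
Node (3,1) S=148.2752: V=(p*·82.0577+(1−p*)·153.2298)/1.08=103.4378; Δ=(82.0577−153.2298)/(189.7923−118.6202)=-1.0000; B=V−Δ·S=251.7130
Node (3,2) S=237.2403: V=(p*·0.0000+(1−p*)·82.0577)/1.08=31.6581; Δ=(0.0000−82.0577)/(303.6676−189.7923)=-0.7206; B=V−Δ·S=202.6117
Node (3,3) S=379.5845: V=(p*·0.0000+(1−p*)·0.0000)/1.08=0.0000; Δ=(0.0000−0.0000)/(485.8682−303.6676)=0.0000; B=V−Δ·S=0.0000
Node (2,0) S=115.8400: V=(p*·103.4378+(1−p*)·159.0410)/1.08=117.2276; Δ=(103.4378−159.0410)/(148.2752−92.6720)=-1.0000; B=V−Δ·S=233.0676
Node (2,1) S=185.3440: V=(p*·31.6581+(1−p*)·103.4378)/1.08=57.0058; Δ=(31.6581−103.4378)/(237.2403−148.2752)=-0.8068; B=V−Δ·S=206.5468
Node (2,2) S=296.5504: V=(p*·0.0000+(1−p*)·31.6581)/1.08=12.2138; Δ=(0.0000−31.6581)/(379.5845−237.2403)=-0.2224; B=V−Δ·S=78.1681
Node (1,0) S=144.8000: V=(p*·57.0058+(1−p*)·117.2276)/1.08=76.0169; Δ=(57.0058−117.2276)/(185.3440−115.8400)=-0.8665; B=V−Δ·S=201.4788
Node (1,1) S=231.6800: V=(p*·12.2138+(1−p*)·57.0058)/1.08=28.5899; Δ=(12.2138−57.0058)/(296.5504−185.3440)=-0.4028; B=V−Δ·S=121.9067
Node (0,0) S=181.0000: V=(p*·28.5899+(1−p*)·76.0169)/1.08=44.7696; Δ=(28.5899−76.0169)/(231.6800−144.8000)=-0.5459; B=V−Δ·S=143.5757
As a check, the time-0 holding Δ(0,0)·S0 + B(0,0) comes to 44.7696 — exactly V0.

(0,0): Delta=-0.5459 Bond=143.5757
(1,0): Delta=-0.8665 Bond=201.4788
(1,1): Delta=-0.4028 Bond=121.9067
(2,0): Delta=-1.0000 Bond=233.0676
(2,1): Delta=-0.8068 Bond=206.5468
(2,2): Delta=-0.2224 Bond=78.1681
(3,0): Delta=-1.0000 Bond=251.7130
(3,1): Delta=-1.0000 Bond=251.7130
(3,2): Delta=-0.7206 Bond=202.6117
(3,3): Delta=0.0000 Bond=0.0000
V0=44.7696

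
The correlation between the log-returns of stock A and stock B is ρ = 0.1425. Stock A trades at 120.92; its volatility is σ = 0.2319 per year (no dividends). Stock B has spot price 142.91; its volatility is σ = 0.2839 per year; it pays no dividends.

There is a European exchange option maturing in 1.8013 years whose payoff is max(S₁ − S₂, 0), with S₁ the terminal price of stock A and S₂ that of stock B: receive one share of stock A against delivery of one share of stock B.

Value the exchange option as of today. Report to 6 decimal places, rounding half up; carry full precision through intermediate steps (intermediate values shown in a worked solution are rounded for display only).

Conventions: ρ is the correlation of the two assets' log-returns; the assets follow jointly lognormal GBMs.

σ_eff = √(σ₁² + σ₂² − 2ρσ₁σ₂) = √(0.2319² + 0.2839² − 2·0.1425·0.2319·0.2839) = 0.340020
d₁ = (ln(S₁/S₂) + (q₂ − q₁ + σ_eff²/2)T) / (σ_eff√T) = (ln(120.92/142.91) + (0.0 − 0.0 + 0.057807)·1.8013) / 0.456349 = -0.137962
d₂ = d₁ − σ_eff√T = -0.137962 − 0.456349 = -0.594311
N(d₁) = 0.445135,  N(d₂) = 0.276152
V = S₁·e^{−q₁T}·N(d₁) − S₂·e^{−q₂T}·N(d₂) = 53.825771 − 39.464906 = 14.360865
Key observation: no risk-free rate is needed — with the second asset as numeraire the exchange option is a call on the ratio S₁/S₂, and r cancels out of the value.

exchange price = 14.360865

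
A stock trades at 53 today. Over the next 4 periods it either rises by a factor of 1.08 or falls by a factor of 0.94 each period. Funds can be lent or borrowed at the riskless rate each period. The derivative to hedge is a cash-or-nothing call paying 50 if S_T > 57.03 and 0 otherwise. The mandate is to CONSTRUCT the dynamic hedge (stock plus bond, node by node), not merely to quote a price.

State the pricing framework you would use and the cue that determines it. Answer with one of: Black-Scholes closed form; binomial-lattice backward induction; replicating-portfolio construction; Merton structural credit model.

framework: replicating-portfolio construction

Key observation: the deliverable is the dynamic trading strategy on the 4-step tree (spot 53, moves 1.08 and 0.94), so the valuation must go through the node-by-node replicating-portfolio solve.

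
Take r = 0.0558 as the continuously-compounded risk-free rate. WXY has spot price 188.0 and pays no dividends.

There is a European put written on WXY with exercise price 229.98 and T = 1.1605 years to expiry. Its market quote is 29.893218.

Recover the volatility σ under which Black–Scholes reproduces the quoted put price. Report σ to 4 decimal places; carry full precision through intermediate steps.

sigma = 0.1278

At σ = 0.1278 the Black–Scholes value reproduces the quote:
σ√T = 0.1278·√1.1605 = 0.137674
d₁ = (ln(S/K) + (r+σ²/2)T) / (σ√T) = (ln(188.0/229.98) + (0.0558+0.1278²/2)·1.1605) / 0.137674 = (-0.201550 + 0.074233) / 0.137674 = -0.924771
d₂ = d₁ − σ√T = -0.924771 − 0.137674 = -1.062445
e^{−rT} = 0.937296
N(−d₁) = 0.822457,  N(−d₂) = 0.855983
V = K·e^{−rT}·N(−d₂) − S·N(−d₁) = 184.515223 − 154.622004 = 29.893218 (equal to the quote); since ∂V/∂σ > 0 for all σ, the implied volatility is unique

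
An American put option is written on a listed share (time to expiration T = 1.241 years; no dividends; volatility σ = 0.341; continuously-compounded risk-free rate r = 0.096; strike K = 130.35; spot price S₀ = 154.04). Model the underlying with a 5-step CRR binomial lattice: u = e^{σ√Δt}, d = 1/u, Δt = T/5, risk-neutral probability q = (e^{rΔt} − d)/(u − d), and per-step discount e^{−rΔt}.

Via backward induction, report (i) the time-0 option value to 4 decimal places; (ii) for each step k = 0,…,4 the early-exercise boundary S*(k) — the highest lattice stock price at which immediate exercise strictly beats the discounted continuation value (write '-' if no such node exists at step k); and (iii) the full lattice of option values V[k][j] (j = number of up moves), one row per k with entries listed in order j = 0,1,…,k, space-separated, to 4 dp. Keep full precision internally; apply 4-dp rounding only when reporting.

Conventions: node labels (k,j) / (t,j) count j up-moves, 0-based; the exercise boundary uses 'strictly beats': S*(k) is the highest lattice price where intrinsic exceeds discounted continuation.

price = 6.8834
boundary = - - - 92.5322 109.6663
tree:
6.8834
12.6157 2.0786
22.3808 4.4712 0.0368
37.8178 9.6172 0.0800 0.0000
52.2748 20.6837 0.1736 0.0000 0.0000
64.4732 37.8178 0.3769 0.0000 0.0000 0.0000

params: Δt=0.24820 u=1.18517 d=0.84376 q=0.52826 e^(-rΔt)=0.97645
t_5 payoffs: 64.4732 37.8178 0.3769 0.0000 0.0000 0.0000
t_4: node(4,0) S=78.0752 payoff=52.2748 vs cont=49.2057 → 52.2748 [stop]  node(4,1) S=109.6663 payoff=20.6837 vs cont=17.6145 → 20.6837 [stop]  node(4,2) S=154.0400 payoff=0.0000 vs cont=0.1736 → 0.1736 [wait]  node(4,3) S=216.3684 payoff=0.0000 vs cont=0.0000 → 0.0000 [wait]  node(4,4) S=303.9164 payoff=0.0000 vs cont=0.0000 → 0.0000 [wait]  ⇒ S*(4)=109.6663
t_3: node(3,0) S=92.5322 payoff=37.8178 vs cont=34.7486 → 37.8178 [stop]  node(3,1) S=129.9731 payoff=0.3769 vs cont=9.6172 → 9.6172 [wait]  node(3,2) S=182.5634 payoff=0.0000 vs cont=0.0800 → 0.0800 [wait]  node(3,3) S=256.4330 payoff=0.0000 vs cont=0.0000 → 0.0000 [wait]  ⇒ S*(3)=92.5322
t_2: node(2,0) S=109.6663 payoff=20.6837 vs cont=22.3808 → 22.3808 [wait]  node(2,1) S=154.0400 payoff=0.0000 vs cont=4.4712 → 4.4712 [wait]  node(2,2) S=216.3684 payoff=0.0000 vs cont=0.0368 → 0.0368 [wait]  ⇒ S*(2)=-
t_1: node(1,0) S=129.9731 payoff=0.3769 vs cont=12.6157 → 12.6157 [wait]  node(1,1) S=182.5634 payoff=0.0000 vs cont=2.0786 → 2.0786 [wait]  ⇒ S*(1)=-
t_0: node(0,0) S=154.0400 payoff=0.0000 vs cont=6.8834 → 6.8834 [wait]  ⇒ S*(0)=-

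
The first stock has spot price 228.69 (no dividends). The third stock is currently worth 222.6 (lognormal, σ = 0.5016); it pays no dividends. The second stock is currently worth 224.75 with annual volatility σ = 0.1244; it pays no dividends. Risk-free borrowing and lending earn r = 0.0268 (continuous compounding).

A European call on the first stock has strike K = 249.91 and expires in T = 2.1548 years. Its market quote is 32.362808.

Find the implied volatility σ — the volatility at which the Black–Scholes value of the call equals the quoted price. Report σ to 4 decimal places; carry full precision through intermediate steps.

At σ = 0.2652 the Black–Scholes value reproduces the quote:
σ√T = 0.2652·√2.1548 = 0.389293
d₁ = (ln(S/K) + (r+σ²/2)T) / (σ√T) = (ln(228.69/249.91) + (0.0268+0.2652²/2)·2.1548) / 0.389293 = (-0.088733 + 0.133523) / 0.389293 = 0.115054
d₂ = d₁ − σ√T = 0.115054 − 0.389293 = -0.274239
e^{−rT} = 0.943887
N(d₁) = 0.545799,  N(d₂) = 0.391950
V = S·N(d₁) − K·e^{−rT}·N(d₂) = 124.818752 − 92.455943 = 32.362808 (the observed quote) — the price is monotone increasing in volatility, hence this σ is the only solution

sigma = 0.2652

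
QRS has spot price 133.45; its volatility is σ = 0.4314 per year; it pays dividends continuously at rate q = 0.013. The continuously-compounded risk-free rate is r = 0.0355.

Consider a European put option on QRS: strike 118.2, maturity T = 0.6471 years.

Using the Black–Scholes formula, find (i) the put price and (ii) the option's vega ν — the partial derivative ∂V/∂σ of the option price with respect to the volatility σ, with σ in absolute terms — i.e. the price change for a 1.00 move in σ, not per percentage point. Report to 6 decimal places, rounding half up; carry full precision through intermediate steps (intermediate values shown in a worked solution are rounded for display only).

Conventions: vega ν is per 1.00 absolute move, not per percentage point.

σ√T = 0.4314·√0.6471 = 0.347029
d₁ = (ln(S/K) + (r−q+σ²/2)T) / (σ√T) = (ln(133.45/118.2) + (0.0355−0.013+0.4314²/2)·0.6471) / 0.347029 = (0.121349 + 0.074774) / 0.347029 = 0.565149
d₂ = d₁ − σ√T = 0.565149 − 0.347029 = 0.218120
e^{−rT} = 0.977290
e^{−qT} = 0.991623
N(−d₁) = 0.285986,  N(−d₂) = 0.413668
Put price V = K·e^{−rT}·N(−d₂) − S·e^{−qT}·N(−d₁) = 47.785113 − 37.845155 = 9.939958
φ(d₁) = (1/√(2π))·e^{−d₁²/2} = 0.340059
ν = S·e^{−qT}·φ(d₁)·√T = 36.199748

price = 9.939958
ν = 36.199748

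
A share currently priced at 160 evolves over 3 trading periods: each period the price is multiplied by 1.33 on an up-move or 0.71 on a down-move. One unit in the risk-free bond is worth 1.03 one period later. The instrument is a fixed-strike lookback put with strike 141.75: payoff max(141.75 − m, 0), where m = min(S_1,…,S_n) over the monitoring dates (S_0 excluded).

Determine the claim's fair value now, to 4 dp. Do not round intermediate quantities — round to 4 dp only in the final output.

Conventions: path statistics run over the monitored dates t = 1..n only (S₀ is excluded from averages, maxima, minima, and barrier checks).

price = 26.4613

With p* = (R−d)/(u−d) = 0.5161, sum probability × payoff across the paths and divide by R^3.
Enumerate all 2^3 = 8 price paths (U = up ×1.33, D = down ×0.71); each path with k up-moves has probability p*^k·(1−p*)^(3−k).
DDD: m=57.2658, payoff=84.4842, prob=0.113289
UDD: m=107.2725, payoff=34.4775, prob=0.120842
DUD: m=107.2725, payoff=34.4775, prob=0.120842
UUD: m=200.9470, payoff=0.0000, prob=0.128898
DDU: m=80.6560, payoff=61.0940, prob=0.120842
UDU: m=151.0880, payoff=0.0000, prob=0.128898
DUU: m=113.6000, payoff=28.1500, prob=0.128898
UUU: m=212.8000, payoff=0.0000, prob=0.137491
Price = Σ prob·payoff / R^3 = 28.915003 / 1.092727 = 26.4613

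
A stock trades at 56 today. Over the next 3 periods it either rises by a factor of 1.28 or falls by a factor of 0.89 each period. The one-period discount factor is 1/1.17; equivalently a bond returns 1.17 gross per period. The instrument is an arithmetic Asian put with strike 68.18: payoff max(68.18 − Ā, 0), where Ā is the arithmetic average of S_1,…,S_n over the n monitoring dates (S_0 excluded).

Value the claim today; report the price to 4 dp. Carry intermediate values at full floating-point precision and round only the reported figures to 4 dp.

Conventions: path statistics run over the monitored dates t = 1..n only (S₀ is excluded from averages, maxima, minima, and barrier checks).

price = 1.7992

Risk-neutral up-probability p* = (R−d)/(u−d) = (1.17−0.89)/(1.28−0.89) = 0.7179; the claim prices as the p*-weighted sum of path payoffs discounted by R^3.
Enumerate all 2^3 = 8 price paths (U = up ×1.28, D = down ×0.89); each path with k up-moves has probability p*^k·(1−p*)^(3−k).
DDD: Ā=44.5586, payoff=23.6214, prob=0.022438
UDD: Ā=64.0843, payoff=4.0957, prob=0.057115
DUD: Ā=56.8043, payoff=11.3757, prob=0.057115
UUD: Ā=81.6961, payoff=0.0000, prob=0.145383
DDU: Ā=50.3251, payoff=17.8549, prob=0.057115
UDU: Ā=72.3777, payoff=0.0000, prob=0.145383
DUU: Ā=65.0977, payoff=3.0823, prob=0.145383
UUU: Ā=93.6236, payoff=0.0000, prob=0.370067
Price = Σ prob·payoff / R^3 = 2.881561 / 1.601613 = 1.7992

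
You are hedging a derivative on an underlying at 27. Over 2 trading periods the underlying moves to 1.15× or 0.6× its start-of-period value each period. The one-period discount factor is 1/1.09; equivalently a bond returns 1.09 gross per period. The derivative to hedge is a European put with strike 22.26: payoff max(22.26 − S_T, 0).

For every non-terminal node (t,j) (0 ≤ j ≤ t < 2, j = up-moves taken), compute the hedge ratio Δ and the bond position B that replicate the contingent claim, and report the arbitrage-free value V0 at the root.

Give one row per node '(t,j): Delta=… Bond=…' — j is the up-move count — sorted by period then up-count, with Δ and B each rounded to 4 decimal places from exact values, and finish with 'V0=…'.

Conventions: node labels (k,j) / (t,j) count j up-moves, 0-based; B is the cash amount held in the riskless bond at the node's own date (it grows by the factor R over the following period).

Since d<R<u, set p* = (R−d)/(u−d) = 0.8909; price each node as the discounted p*-expectation of its children.
Terminal payoffs: V(2,0)=12.5400, V(2,1)=3.6300, V(2,2)=0.0000
(1,0): S=16.2000. Δ = (V_up−V_dn)/(S_up−S_dn) = (3.6300−12.5400)/(18.6300−9.7200) = -1.0000. V = [p*·3.6300 + (1−p*)·12.5400]/1.09 = 4.2220. B = V − Δ·S = 20.4220.
(1,1): S=31.0500. Δ = (V_up−V_dn)/(S_up−S_dn) = (0.0000−3.6300)/(35.7075−18.6300) = -0.2126. V = [p*·0.0000 + (1−p*)·3.6300]/1.09 = 0.3633. B = V − Δ·S = 6.9633.
(0,0): S=27.0000. Δ = (V_up−V_dn)/(S_up−S_dn) = (0.3633−4.2220)/(31.0500−16.2000) = -0.2598. V = [p*·0.3633 + (1−p*)·4.2220]/1.09 = 0.7195. B = V − Δ·S = 7.7353.
As a check, the time-0 holding Δ(0,0)·S0 + B(0,0) comes to 0.7195 — exactly V0.

(0,0): Delta=-0.2598 Bond=7.7353
(1,0): Delta=-1.0000 Bond=20.4220
(1,1): Delta=-0.2126 Bond=6.9633
V0=0.7195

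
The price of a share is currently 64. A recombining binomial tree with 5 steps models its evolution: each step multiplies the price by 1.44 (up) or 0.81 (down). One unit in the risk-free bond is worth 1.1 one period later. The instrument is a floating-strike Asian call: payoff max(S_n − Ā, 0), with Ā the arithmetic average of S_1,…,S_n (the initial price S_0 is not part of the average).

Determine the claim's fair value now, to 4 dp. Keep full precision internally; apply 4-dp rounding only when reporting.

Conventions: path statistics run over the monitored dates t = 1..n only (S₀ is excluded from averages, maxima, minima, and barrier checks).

price = 13.6851

Risk-neutral up-probability p* = (R−d)/(u−d) = (1.1−0.81)/(1.44−0.81) = 0.4603; the claim prices as the p*-weighted sum of path payoffs discounted by R^5.
Enumerate all 2^5 = 32 price paths (U = up ×1.44, D = down ×0.81); each path with k up-moves has probability p*^k·(1−p*)^(5−k).
DDDDD: Ā=35.5416, payoff=0.0000, prob=0.045782
UDDDD: Ā=63.1850, payoff=0.0000, prob=0.039049
DUDDD: Ā=55.1210, payoff=0.0000, prob=0.039049
UUDDD: Ā=97.9930, payoff=0.0000, prob=0.033307
DDUDD: Ā=48.5892, payoff=0.0000, prob=0.039049
UDUDD: Ā=86.3808, payoff=0.0000, prob=0.033307
DUUDD: Ā=78.3168, payoff=0.0000, prob=0.033307
UUUDD: Ā=139.2299, payoff=0.0000, prob=0.028409
DDDUD: Ā=43.2984, payoff=0.0000, prob=0.039049
UDDUD: Ā=76.9750, payoff=0.0000, prob=0.033307
DUDUD: Ā=68.9110, payoff=1.6168, prob=0.033307
UUDUD: Ā=122.5084, payoff=2.8743, prob=0.028409
DDUUD: Ā=62.3791, payoff=8.1486, prob=0.033307
UDUUD: Ā=110.8962, payoff=14.4864, prob=0.028409
DUUUD: Ā=102.8322, payoff=22.5504, prob=0.028409
UUUUD: Ā=182.8128, payoff=40.0897, prob=0.024231
DDDDU: Ā=39.0129, payoff=0.6590, prob=0.039049
UDDDU: Ā=69.3562, payoff=1.1715, prob=0.033307
DUDDU: Ā=61.2922, payoff=9.2355, prob=0.033307
UUDDU: Ā=108.9640, payoff=16.4187, prob=0.028409
DDUDU: Ā=54.7604, payoff=15.7674, prob=0.033307
UDUDU: Ā=97.3518, payoff=28.0309, prob=0.028409
DUUDU: Ā=89.2878, payoff=36.0949, prob=0.028409
UUUDU: Ā=158.7339, payoff=64.1687, prob=0.024231
DDDUU: Ā=49.4696, payoff=21.0582, prob=0.033307
UDDUU: Ā=87.9459, payoff=37.4367, prob=0.028409
DUDUU: Ā=79.8819, payoff=45.5007, prob=0.028409
UUDUU: Ā=142.0123, payoff=80.8902, prob=0.024231
DDUUU: Ā=73.3501, payoff=52.0326, prob=0.028409
UDUUU: Ā=130.4002, payoff=92.5023, prob=0.024231
DUUUU: Ā=122.3362, payoff=100.5663, prob=0.024231
UUUUU: Ā=217.4866, payoff=178.7846, prob=0.020667
Price = Σ prob·payoff / R^5 = 22.039947 / 1.610510 = 13.6851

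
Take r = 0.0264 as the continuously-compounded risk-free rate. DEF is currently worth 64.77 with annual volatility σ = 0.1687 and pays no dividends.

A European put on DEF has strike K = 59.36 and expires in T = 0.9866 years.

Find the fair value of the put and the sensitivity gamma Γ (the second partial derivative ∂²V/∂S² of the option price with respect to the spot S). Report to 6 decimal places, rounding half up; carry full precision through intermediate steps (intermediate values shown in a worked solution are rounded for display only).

price = 1.522913
Γ = 0.027543

σ√T = 0.1687·√0.9866 = 0.167566
d₁ = (ln(S/K) + (r+σ²/2)T) / (σ√T) = (ln(64.77/59.36) + (0.0264+0.1687²/2)·0.9866) / 0.167566 = (0.087222 + 0.040085) / 0.167566 = 0.759745
d₂ = d₁ − σ√T = 0.759745 − 0.167566 = 0.592179
e^{−rT} = 0.974290
N(−d₁) = 0.223704,  N(−d₂) = 0.276865
Put price V = K·e^{−rT}·N(−d₂) − S·N(−d₁) = 16.012191 − 14.489278 = 1.522913
φ(d₁) = (1/√(2π))·e^{−d₁²/2} = 0.298930
Γ = φ(d₁) / (S·σ·√T) = 0.027543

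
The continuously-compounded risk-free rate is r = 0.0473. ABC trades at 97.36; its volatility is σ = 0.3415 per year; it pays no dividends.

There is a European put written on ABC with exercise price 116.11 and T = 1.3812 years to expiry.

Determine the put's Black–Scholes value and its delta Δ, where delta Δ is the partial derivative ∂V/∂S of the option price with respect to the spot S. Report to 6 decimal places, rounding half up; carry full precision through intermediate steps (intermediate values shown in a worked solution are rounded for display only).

σ√T = 0.3415·√1.3812 = 0.401346
d₁ = (ln(S/K) + (r+σ²/2)T) / (σ√T) = (ln(97.36/116.11) + (0.0473+0.3415²/2)·1.3812) / 0.401346 = (-0.176123 + 0.145870) / 0.401346 = -0.075378
d₂ = d₁ − σ√T = -0.075378 − 0.401346 = -0.476724
e^{−rT} = 0.936758
N(−d₁) = 0.530043,  N(−d₂) = 0.683221
Put price V = K·e^{−rT}·N(−d₂) − S·N(−d₁) = 74.311793 − 51.604971 = 22.706822
Δ = −N(−d₁) = -0.530043

price = 22.706822
Δ = -0.530043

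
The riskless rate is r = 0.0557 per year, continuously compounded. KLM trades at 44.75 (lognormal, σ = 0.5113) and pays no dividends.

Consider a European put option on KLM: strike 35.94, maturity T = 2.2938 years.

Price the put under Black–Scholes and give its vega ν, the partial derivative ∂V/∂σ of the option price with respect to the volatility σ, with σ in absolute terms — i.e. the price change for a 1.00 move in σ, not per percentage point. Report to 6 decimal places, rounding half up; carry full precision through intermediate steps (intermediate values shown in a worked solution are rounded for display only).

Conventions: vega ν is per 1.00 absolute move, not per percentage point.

price = 6.017038
ν = 19.075353

σ√T = 0.5113·√2.2938 = 0.774379
d₁ = (ln(S/K) + (r+σ²/2)T) / (σ√T) = (ln(44.75/35.94) + (0.0557+0.5113²/2)·2.2938) / 0.774379 = (0.219241 + 0.427596) / 0.774379 = 0.835297
d₂ = d₁ − σ√T = 0.835297 − 0.774379 = 0.060918
e^{−rT} = 0.880060
N(−d₁) = 0.201775,  N(−d₂) = 0.475712
Put price V = K·e^{−rT}·N(−d₂) − S·N(−d₁) = 15.046478 − 9.029440 = 6.017038
φ(d₁) = (1/√(2π))·e^{−d₁²/2} = 0.281450
ν = S·φ(d₁)·√T = 19.075353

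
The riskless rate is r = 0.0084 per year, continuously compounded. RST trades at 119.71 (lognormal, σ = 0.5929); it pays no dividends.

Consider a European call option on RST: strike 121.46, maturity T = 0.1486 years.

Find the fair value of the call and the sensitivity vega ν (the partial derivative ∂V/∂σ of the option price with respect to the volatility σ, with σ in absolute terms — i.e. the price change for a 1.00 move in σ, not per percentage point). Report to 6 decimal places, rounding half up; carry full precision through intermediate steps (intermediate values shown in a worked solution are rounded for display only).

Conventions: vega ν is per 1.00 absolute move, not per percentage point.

price = 10.183335
ν = 18.380743

σ√T = 0.5929·√0.1486 = 0.228555
d₁ = (ln(S/K) + (r+σ²/2)T) / (σ√T) = (ln(119.71/121.46) + (0.0084+0.5929²/2)·0.1486) / 0.228555 = (-0.014513 + 0.027367) / 0.228555 = 0.056241
d₂ = d₁ − σ√T = 0.056241 − 0.228555 = -0.172314
e^{−rT} = 0.998753
N(d₁) = 0.522425,  N(d₂) = 0.431595
Call price V = S·N(d₁) − K·e^{−rT}·N(d₂) = 62.539496 − 52.356161 = 10.183335
φ(d₁) = (1/√(2π))·e^{−d₁²/2} = 0.398312
ν = S·φ(d₁)·√T = 18.380743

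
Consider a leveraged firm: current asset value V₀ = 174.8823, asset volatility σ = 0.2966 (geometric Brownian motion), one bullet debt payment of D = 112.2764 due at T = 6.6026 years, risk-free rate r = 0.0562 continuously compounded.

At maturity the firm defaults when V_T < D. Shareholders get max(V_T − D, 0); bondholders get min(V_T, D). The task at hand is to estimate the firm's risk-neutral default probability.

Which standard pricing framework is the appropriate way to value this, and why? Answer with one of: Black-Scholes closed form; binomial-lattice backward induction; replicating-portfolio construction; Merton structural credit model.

framework: Merton structural credit model

Key observation: with the firm-asset dynamics (V₀ = 174.8823) and a single zero-coupon liability of face 112.2764 given, debt value, spread, and default probability all derive from the option view of the balance sheet.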